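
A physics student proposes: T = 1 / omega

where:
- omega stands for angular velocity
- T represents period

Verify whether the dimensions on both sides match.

Yes

omega (angular velocity) has dimensions [T^-1].
T (period) has dimensions [T].

Left side: [T]
Right side: [T]

Both sides have the same dimensions, so the equation is dimensionally consistent.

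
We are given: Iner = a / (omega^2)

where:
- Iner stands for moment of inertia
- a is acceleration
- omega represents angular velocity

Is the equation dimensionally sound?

No

Iner (moment of inertia) has dimensions [L^2 M].
a (acceleration) has dimensions [L T^-2].
omega (angular velocity) has dimensions [T^-1].

Left side: [L^2 M]
Right side: [L]

The two sides have different dimensions, so the equation is NOT dimensionally consistent.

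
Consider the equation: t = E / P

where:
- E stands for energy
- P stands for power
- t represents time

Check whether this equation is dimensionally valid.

Yes

E (energy) has dimensions [L^2 M T^-2].
P (power) has dimensions [L^2 M T^-3].
t (time) has dimensions [T].

Left side: [T]
Right side: [T]

Both sides have the same dimensions, so the equation is dimensionally consistent.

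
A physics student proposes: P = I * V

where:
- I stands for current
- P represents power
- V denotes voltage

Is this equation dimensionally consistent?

Yes

I (current) has dimensions [I].
P (power) has dimensions [L^2 M T^-3].
V (voltage) has dimensions [I^-1 L^2 M T^-3].

Left side: [L^2 M T^-3]
Right side: [L^2 M T^-3]

Both sides have the same dimensions, so the equation is dimensionally consistent.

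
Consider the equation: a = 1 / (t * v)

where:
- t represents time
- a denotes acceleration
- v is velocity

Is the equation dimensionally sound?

No

t (time) has dimensions [T].
a (acceleration) has dimensions [L T^-2].
v (velocity) has dimensions [L T^-1].

Left side: [L T^-2]
Right side: [L^-1]

The two sides have different dimensions, so the equation is NOT dimensionally consistent.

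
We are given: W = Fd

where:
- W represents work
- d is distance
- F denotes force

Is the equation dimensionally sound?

Yes

W (work) has dimensions [L^2 M T^-2].
d (distance) has dimensions [L].
F (force) has dimensions [L M T^-2].

Left side: [L^2 M T^-2]
Right side: [L^2 M T^-2]

Both sides have the same dimensions, so the equation is dimensionally consistent.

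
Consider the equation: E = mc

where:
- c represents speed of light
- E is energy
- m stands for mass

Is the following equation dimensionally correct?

No

c (speed of light) has dimensions [L T^-1].
E (energy) has dimensions [L^2 M T^-2].
m (mass) has dimensions [M].

Left side: [L^2 M T^-2]
Right side: [L M T^-1]

The two sides have different dimensions, so the equation is NOT dimensionally consistent.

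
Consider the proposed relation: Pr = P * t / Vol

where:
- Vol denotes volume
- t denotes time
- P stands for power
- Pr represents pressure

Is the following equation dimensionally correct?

Yes

Vol (volume) has dimensions [L^3].
t (time) has dimensions [T].
P (power) has dimensions [L^2 M T^-3].
Pr (pressure) has dimensions [L^-1 M T^-2].

Left side: [L^-1 M T^-2]
Right side: [L^-1 M T^-2]

Both sides have the same dimensions, so the equation is dimensionally consistent.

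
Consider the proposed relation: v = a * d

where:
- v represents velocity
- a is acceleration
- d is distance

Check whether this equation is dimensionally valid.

No

v (velocity) has dimensions [L T^-1].
a (acceleration) has dimensions [L T^-2].
d (distance) has dimensions [L].

Left side: [L T^-1]
Right side: [L^2 T^-2]

The two sides have different dimensions, so the equation is NOT dimensionally consistent.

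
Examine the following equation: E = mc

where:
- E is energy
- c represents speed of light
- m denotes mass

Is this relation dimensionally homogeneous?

No

E (energy) has dimensions [L^2 M T^-2].
c (speed of light) has dimensions [L T^-1].
m (mass) has dimensions [M].

Left side: [L^2 M T^-2]
Right side: [L M T^-1]

The two sides have different dimensions, so the equation is NOT dimensionally consistent.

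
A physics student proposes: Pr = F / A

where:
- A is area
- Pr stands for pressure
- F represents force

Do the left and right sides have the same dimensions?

Yes

A (area) has dimensions [L^2].
Pr (pressure) has dimensions [L^-1 M T^-2].
F (force) has dimensions [L M T^-2].

Left side: [L^-1 M T^-2]
Right side: [L^-1 M T^-2]

Both sides have the same dimensions, so the equation is dimensionally consistent.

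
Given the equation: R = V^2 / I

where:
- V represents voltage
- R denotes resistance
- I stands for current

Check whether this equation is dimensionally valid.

No

V (voltage) has dimensions [I^-1 L^2 M T^-3].
R (resistance) has dimensions [I^-2 L^2 M T^-3].
I (current) has dimensions [I].

Left side: [I^-2 L^2 M T^-3]
Right side: [I^-3 L^4 M^2 T^-6]

The two sides have different dimensions, so the equation is NOT dimensionally consistent.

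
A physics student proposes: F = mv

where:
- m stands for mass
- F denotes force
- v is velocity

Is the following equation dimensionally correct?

No

m (mass) has dimensions [M].
F (force) has dimensions [L M T^-2].
v (velocity) has dimensions [L T^-1].

Left side: [L M T^-2]
Right side: [L M T^-1]

The two sides have different dimensions, so the equation is NOT dimensionally consistent.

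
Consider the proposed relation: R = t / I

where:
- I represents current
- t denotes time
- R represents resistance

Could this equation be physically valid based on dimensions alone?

No

I (current) has dimensions [I].
t (time) has dimensions [T].
R (resistance) has dimensions [I^-2 L^2 M T^-3].

Left side: [I^-2 L^2 M T^-3]
Right side: [I^-1 T]

The two sides have different dimensions, so the equation is NOT dimensionally consistent.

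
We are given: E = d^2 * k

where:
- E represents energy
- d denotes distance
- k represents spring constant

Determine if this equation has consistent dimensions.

Yes

E (energy) has dimensions [L^2 M T^-2].
d (distance) has dimensions [L].
k (spring constant) has dimensions [M T^-2].

Left side: [L^2 M T^-2]
Right side: [L^2 M T^-2]

Both sides have the same dimensions, so the equation is dimensionally consistent.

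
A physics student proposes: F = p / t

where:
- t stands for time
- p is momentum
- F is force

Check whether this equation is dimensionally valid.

Yes

t (time) has dimensions [T].
p (momentum) has dimensions [L M T^-1].
F (force) has dimensions [L M T^-2].

Left side: [L M T^-2]
Right side: [L M T^-2]

Both sides have the same dimensions, so the equation is dimensionally consistent.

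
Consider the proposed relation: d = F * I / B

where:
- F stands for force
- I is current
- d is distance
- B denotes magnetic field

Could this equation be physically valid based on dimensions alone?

No

F (force) has dimensions [L M T^-2].
I (current) has dimensions [I].
d (distance) has dimensions [L].
B (magnetic field) has dimensions [I^-1 M T^-2].

Left side: [L]
Right side: [I^2 L]

The two sides have different dimensions, so the equation is NOT dimensionally consistent.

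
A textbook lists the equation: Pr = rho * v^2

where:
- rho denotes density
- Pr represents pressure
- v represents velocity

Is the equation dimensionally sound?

Yes

rho (density) has dimensions [L^-3 M].
Pr (pressure) has dimensions [L^-1 M T^-2].
v (velocity) has dimensions [L T^-1].

Left side: [L^-1 M T^-2]
Right side: [L^-1 M T^-2]

Both sides have the same dimensions, so the equation is dimensionally consistent.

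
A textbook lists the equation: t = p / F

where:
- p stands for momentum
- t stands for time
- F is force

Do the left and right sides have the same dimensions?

Yes

p (momentum) has dimensions [L M T^-1].
t (time) has dimensions [T].
F (force) has dimensions [L M T^-2].

Left side: [T]
Right side: [T]

Both sides have the same dimensions, so the equation is dimensionally consistent.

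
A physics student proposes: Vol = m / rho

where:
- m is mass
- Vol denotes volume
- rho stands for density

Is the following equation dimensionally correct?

Yes

m (mass) has dimensions [M].
Vol (volume) has dimensions [L^3].
rho (density) has dimensions [L^-3 M].

Left side: [L^3]
Right side: [L^3]

Both sides have the same dimensions, so the equation is dimensionally consistent.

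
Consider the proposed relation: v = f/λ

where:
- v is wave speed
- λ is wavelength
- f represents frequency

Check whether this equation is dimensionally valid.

No

v (wave speed) has dimensions [L T^-1].
λ (wavelength) has dimensions [L].
f (frequency) has dimensions [T^-1].

Left side: [L T^-1]
Right side: [L^-1 T^-1]

The two sides have different dimensions, so the equation is NOT dimensionally consistent.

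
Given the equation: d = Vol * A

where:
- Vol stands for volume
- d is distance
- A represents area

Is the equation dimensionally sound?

No

Vol (volume) has dimensions [L^3].
d (distance) has dimensions [L].
A (area) has dimensions [L^2].

Left side: [L]
Right side: [L^5]

The two sides have different dimensions, so the equation is NOT dimensionally consistent.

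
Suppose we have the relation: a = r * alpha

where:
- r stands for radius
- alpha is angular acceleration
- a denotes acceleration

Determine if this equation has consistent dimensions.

Yes

r (radius) has dimensions [L].
alpha (angular acceleration) has dimensions [T^-2].
a (acceleration) has dimensions [L T^-2].

Left side: [L T^-2]
Right side: [L T^-2]

Both sides have the same dimensions, so the equation is dimensionally consistent.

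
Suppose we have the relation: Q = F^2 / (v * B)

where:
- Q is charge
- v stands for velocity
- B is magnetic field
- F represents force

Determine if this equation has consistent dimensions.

No

Q (charge) has dimensions [I T].
v (velocity) has dimensions [L T^-1].
B (magnetic field) has dimensions [I^-1 M T^-2].
F (force) has dimensions [L M T^-2].

Left side: [I T]
Right side: [I L M T^-1]

The two sides have different dimensions, so the equation is NOT dimensionally consistent.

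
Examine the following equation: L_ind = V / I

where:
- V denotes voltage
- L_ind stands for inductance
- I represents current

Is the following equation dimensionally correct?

No

V (voltage) has dimensions [I^-1 L^2 M T^-3].
L_ind (inductance) has dimensions [I^-2 L^2 M T^-2].
I (current) has dimensions [I].

Left side: [I^-2 L^2 M T^-2]
Right side: [I^-2 L^2 M T^-3]

The two sides have different dimensions, so the equation is NOT dimensionally consistent.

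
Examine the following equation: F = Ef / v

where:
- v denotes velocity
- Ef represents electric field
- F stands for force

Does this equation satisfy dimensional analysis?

No

v (velocity) has dimensions [L T^-1].
Ef (electric field) has dimensions [I^-1 L M T^-3].
F (force) has dimensions [L M T^-2].

Left side: [L M T^-2]
Right side: [I^-1 M T^-2]

The two sides have different dimensions, so the equation is NOT dimensionally consistent.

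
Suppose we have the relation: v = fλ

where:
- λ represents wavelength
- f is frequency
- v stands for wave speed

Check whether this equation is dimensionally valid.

Yes

λ (wavelength) has dimensions [L].
f (frequency) has dimensions [T^-1].
v (wave speed) has dimensions [L T^-1].

Left side: [L T^-1]
Right side: [L T^-1]

Both sides have the same dimensions, so the equation is dimensionally consistent.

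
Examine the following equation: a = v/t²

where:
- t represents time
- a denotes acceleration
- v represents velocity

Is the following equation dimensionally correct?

No

t (time) has dimensions [T].
a (acceleration) has dimensions [L T^-2].
v (velocity) has dimensions [L T^-1].

Left side: [L T^-2]
Right side: [L T^-3]

The two sides have different dimensions, so the equation is NOT dimensionally consistent.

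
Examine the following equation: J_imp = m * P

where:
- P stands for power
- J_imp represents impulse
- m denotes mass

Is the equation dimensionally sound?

No

P (power) has dimensions [L^2 M T^-3].
J_imp (impulse) has dimensions [L M T^-1].
m (mass) has dimensions [M].

Left side: [L M T^-1]
Right side: [L^2 M^2 T^-3]

The two sides have different dimensions, so the equation is NOT dimensionally consistent.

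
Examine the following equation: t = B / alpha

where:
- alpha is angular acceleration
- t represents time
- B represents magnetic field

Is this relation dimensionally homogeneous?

No

alpha (angular acceleration) has dimensions [T^-2].
t (time) has dimensions [T].
B (magnetic field) has dimensions [I^-1 M T^-2].

Left side: [T]
Right side: [I^-1 M]

The two sides have different dimensions, so the equation is NOT dimensionally consistent.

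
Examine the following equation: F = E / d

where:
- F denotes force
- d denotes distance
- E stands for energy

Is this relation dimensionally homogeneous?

Yes

F (force) has dimensions [L M T^-2].
d (distance) has dimensions [L].
E (energy) has dimensions [L^2 M T^-2].

Left side: [L M T^-2]
Right side: [L M T^-2]

Both sides have the same dimensions, so the equation is dimensionally consistent.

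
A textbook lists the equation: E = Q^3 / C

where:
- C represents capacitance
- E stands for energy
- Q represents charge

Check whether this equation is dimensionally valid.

No

C (capacitance) has dimensions [I^2 L^-2 M^-1 T^4].
E (energy) has dimensions [L^2 M T^-2].
Q (charge) has dimensions [I T].

Left side: [L^2 M T^-2]
Right side: [I L^2 M T^-1]

The two sides have different dimensions, so the equation is NOT dimensionally consistent.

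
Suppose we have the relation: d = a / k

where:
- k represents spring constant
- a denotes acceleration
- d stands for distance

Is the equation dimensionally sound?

No

k (spring constant) has dimensions [M T^-2].
a (acceleration) has dimensions [L T^-2].
d (distance) has dimensions [L].

Left side: [L]
Right side: [L M^-1]

The two sides have different dimensions, so the equation is NOT dimensionally consistent.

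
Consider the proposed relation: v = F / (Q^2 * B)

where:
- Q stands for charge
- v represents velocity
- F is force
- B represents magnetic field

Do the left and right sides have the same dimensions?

No

Q (charge) has dimensions [I T].
v (velocity) has dimensions [L T^-1].
F (force) has dimensions [L M T^-2].
B (magnetic field) has dimensions [I^-1 M T^-2].

Left side: [L T^-1]
Right side: [I^-1 L T^-2]

The two sides have different dimensions, so the equation is NOT dimensionally consistent.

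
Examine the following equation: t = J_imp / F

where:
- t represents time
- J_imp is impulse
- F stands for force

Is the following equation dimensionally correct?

Yes

t (time) has dimensions [T].
J_imp (impulse) has dimensions [L M T^-1].
F (force) has dimensions [L M T^-2].

Left side: [T]
Right side: [T]

Both sides have the same dimensions, so the equation is dimensionally consistent.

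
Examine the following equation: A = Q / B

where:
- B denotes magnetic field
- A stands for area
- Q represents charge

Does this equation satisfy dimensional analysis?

No

B (magnetic field) has dimensions [I^-1 M T^-2].
A (area) has dimensions [L^2].
Q (charge) has dimensions [I T].

Left side: [L^2]
Right side: [I^2 M^-1 T^3]

The two sides have different dimensions, so the equation is NOT dimensionally consistent.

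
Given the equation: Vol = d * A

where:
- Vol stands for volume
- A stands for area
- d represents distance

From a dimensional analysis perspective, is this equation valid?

Yes

Vol (volume) has dimensions [L^3].
A (area) has dimensions [L^2].
d (distance) has dimensions [L].

Left side: [L^3]
Right side: [L^3]

Both sides have the same dimensions, so the equation is dimensionally consistent.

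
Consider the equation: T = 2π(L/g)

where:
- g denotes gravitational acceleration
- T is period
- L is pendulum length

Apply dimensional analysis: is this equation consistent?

No

g (gravitational acceleration) has dimensions [L T^-2].
T (period) has dimensions [T].
L (pendulum length) has dimensions [L].

Left side: [T]
Right side: [T^2]

The two sides have different dimensions, so the equation is NOT dimensionally consistent.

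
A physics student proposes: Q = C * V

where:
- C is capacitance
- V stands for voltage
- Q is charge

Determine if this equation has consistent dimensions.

Yes

C (capacitance) has dimensions [I^2 L^-2 M^-1 T^4].
V (voltage) has dimensions [I^-1 L^2 M T^-3].
Q (charge) has dimensions [I T].

Left side: [I T]
Right side: [I T]

Both sides have the same dimensions, so the equation is dimensionally consistent.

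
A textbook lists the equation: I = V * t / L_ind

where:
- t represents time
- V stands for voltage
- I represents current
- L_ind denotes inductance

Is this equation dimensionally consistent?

Yes

t (time) has dimensions [T].
V (voltage) has dimensions [I^-1 L^2 M T^-3].
I (current) has dimensions [I].
L_ind (inductance) has dimensions [I^-2 L^2 M T^-2].

Left side: [I]
Right side: [I]

Both sides have the same dimensions, so the equation is dimensionally consistent.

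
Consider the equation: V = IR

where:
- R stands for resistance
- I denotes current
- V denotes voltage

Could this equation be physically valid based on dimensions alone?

Yes

R (resistance) has dimensions [I^-2 L^2 M T^-3].
I (current) has dimensions [I].
V (voltage) has dimensions [I^-1 L^2 M T^-3].

Left side: [I^-1 L^2 M T^-3]
Right side: [I^-1 L^2 M T^-3]

Both sides have the same dimensions, so the equation is dimensionally consistent.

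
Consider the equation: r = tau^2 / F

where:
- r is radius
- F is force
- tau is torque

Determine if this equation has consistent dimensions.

No

r (radius) has dimensions [L].
F (force) has dimensions [L M T^-2].
tau (torque) has dimensions [L^2 M T^-2].

Left side: [L]
Right side: [L^3 M T^-2]

The two sides have different dimensions, so the equation is NOT dimensionally consistent.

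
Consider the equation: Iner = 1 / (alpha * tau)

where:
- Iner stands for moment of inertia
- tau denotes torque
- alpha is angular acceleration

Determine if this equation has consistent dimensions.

No

Iner (moment of inertia) has dimensions [L^2 M].
tau (torque) has dimensions [L^2 M T^-2].
alpha (angular acceleration) has dimensions [T^-2].

Left side: [L^2 M]
Right side: [L^-2 M^-1 T^4]

The two sides have different dimensions, so the equation is NOT dimensionally consistent.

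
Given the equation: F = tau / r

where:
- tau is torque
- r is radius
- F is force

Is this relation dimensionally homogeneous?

Yes

tau (torque) has dimensions [L^2 M T^-2].
r (radius) has dimensions [L].
F (force) has dimensions [L M T^-2].

Left side: [L M T^-2]
Right side: [L M T^-2]

Both sides have the same dimensions, so the equation is dimensionally consistent.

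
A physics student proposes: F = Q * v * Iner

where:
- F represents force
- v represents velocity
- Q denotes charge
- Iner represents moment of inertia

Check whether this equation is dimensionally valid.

No

F (force) has dimensions [L M T^-2].
v (velocity) has dimensions [L T^-1].
Q (charge) has dimensions [I T].
Iner (moment of inertia) has dimensions [L^2 M].

Left side: [L M T^-2]
Right side: [I L^3 M]

The two sides have different dimensions, so the equation is NOT dimensionally consistent.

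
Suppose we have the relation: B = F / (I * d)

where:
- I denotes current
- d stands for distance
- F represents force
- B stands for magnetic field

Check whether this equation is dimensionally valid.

Yes

I (current) has dimensions [I].
d (distance) has dimensions [L].
F (force) has dimensions [L M T^-2].
B (magnetic field) has dimensions [I^-1 M T^-2].

Left side: [I^-1 M T^-2]
Right side: [I^-1 M T^-2]

Both sides have the same dimensions, so the equation is dimensionally consistent.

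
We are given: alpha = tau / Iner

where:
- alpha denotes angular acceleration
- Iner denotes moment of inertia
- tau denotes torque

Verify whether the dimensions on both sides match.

Yes

alpha (angular acceleration) has dimensions [T^-2].
Iner (moment of inertia) has dimensions [L^2 M].
tau (torque) has dimensions [L^2 M T^-2].

Left side: [T^-2]
Right side: [T^-2]

Both sides have the same dimensions, so the equation is dimensionally consistent.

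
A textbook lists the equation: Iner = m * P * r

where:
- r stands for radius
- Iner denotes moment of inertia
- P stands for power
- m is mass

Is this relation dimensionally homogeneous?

No

r (radius) has dimensions [L].
Iner (moment of inertia) has dimensions [L^2 M].
P (power) has dimensions [L^2 M T^-3].
m (mass) has dimensions [M].

Left side: [L^2 M]
Right side: [L^3 M^2 T^-3]

The two sides have different dimensions, so the equation is NOT dimensionally consistent.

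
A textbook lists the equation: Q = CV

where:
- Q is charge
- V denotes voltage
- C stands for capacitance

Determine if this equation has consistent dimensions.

Yes

Q (charge) has dimensions [I T].
V (voltage) has dimensions [I^-1 L^2 M T^-3].
C (capacitance) has dimensions [I^2 L^-2 M^-1 T^4].

Left side: [I T]
Right side: [I T]

Both sides have the same dimensions, so the equation is dimensionally consistent.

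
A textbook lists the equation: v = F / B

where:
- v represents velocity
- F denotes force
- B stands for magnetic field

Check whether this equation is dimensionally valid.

No

v (velocity) has dimensions [L T^-1].
F (force) has dimensions [L M T^-2].
B (magnetic field) has dimensions [I^-1 M T^-2].

Left side: [L T^-1]
Right side: [I L]

The two sides have different dimensions, so the equation is NOT dimensionally consistent.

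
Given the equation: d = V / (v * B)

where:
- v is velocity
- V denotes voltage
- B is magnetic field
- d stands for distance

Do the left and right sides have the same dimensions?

Yes

v (velocity) has dimensions [L T^-1].
V (voltage) has dimensions [I^-1 L^2 M T^-3].
B (magnetic field) has dimensions [I^-1 M T^-2].
d (distance) has dimensions [L].

Left side: [L]
Right side: [L]

Both sides have the same dimensions, so the equation is dimensionally consistent.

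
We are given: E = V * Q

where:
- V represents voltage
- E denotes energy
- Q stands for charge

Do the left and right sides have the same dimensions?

Yes

V (voltage) has dimensions [I^-1 L^2 M T^-3].
E (energy) has dimensions [L^2 M T^-2].
Q (charge) has dimensions [I T].

Left side: [L^2 M T^-2]
Right side: [L^2 M T^-2]

Both sides have the same dimensions, so the equation is dimensionally consistent.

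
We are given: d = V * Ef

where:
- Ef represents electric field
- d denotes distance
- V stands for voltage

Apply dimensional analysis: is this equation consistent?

No

Ef (electric field) has dimensions [I^-1 L M T^-3].
d (distance) has dimensions [L].
V (voltage) has dimensions [I^-1 L^2 M T^-3].

Left side: [L]
Right side: [I^-2 L^3 M^2 T^-6]

The two sides have different dimensions, so the equation is NOT dimensionally consistent.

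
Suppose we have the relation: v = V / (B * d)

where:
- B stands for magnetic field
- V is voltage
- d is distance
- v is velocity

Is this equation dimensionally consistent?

Yes

B (magnetic field) has dimensions [I^-1 M T^-2].
V (voltage) has dimensions [I^-1 L^2 M T^-3].
d (distance) has dimensions [L].
v (velocity) has dimensions [L T^-1].

Left side: [L T^-1]
Right side: [L T^-1]

Both sides have the same dimensions, so the equation is dimensionally consistent.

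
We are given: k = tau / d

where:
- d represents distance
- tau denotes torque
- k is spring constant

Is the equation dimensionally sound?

No

d (distance) has dimensions [L].
tau (torque) has dimensions [L^2 M T^-2].
k (spring constant) has dimensions [M T^-2].

Left side: [M T^-2]
Right side: [L M T^-2]

The two sides have different dimensions, so the equation is NOT dimensionally consistent.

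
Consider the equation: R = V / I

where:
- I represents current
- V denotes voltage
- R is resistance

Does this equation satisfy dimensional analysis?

Yes

I (current) has dimensions [I].
V (voltage) has dimensions [I^-1 L^2 M T^-3].
R (resistance) has dimensions [I^-2 L^2 M T^-3].

Left side: [I^-2 L^2 M T^-3]
Right side: [I^-2 L^2 M T^-3]

Both sides have the same dimensions, so the equation is dimensionally consistent.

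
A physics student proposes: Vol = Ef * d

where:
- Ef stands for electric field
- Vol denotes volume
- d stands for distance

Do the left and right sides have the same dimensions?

No

Ef (electric field) has dimensions [I^-1 L M T^-3].
Vol (volume) has dimensions [L^3].
d (distance) has dimensions [L].

Left side: [L^3]
Right side: [I^-1 L^2 M T^-3]

The two sides have different dimensions, so the equation is NOT dimensionally consistent.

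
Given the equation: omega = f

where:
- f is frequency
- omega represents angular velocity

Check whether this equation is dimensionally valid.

Yes

f (frequency) has dimensions [T^-1].
omega (angular velocity) has dimensions [T^-1].

Left side: [T^-1]
Right side: [T^-1]

Both sides have the same dimensions, so the equation is dimensionally consistent.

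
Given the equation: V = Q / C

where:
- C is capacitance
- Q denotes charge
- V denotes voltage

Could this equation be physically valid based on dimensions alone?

Yes

C (capacitance) has dimensions [I^2 L^-2 M^-1 T^4].
Q (charge) has dimensions [I T].
V (voltage) has dimensions [I^-1 L^2 M T^-3].

Left side: [I^-1 L^2 M T^-3]
Right side: [I^-1 L^2 M T^-3]

Both sides have the same dimensions, so the equation is dimensionally consistent.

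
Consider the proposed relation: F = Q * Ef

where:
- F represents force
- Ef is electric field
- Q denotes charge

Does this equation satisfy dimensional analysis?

Yes

F (force) has dimensions [L M T^-2].
Ef (electric field) has dimensions [I^-1 L M T^-3].
Q (charge) has dimensions [I T].

Left side: [L M T^-2]
Right side: [L M T^-2]

Both sides have the same dimensions, so the equation is dimensionally consistent.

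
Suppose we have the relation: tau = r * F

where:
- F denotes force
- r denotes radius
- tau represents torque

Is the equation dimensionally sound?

Yes

F (force) has dimensions [L M T^-2].
r (radius) has dimensions [L].
tau (torque) has dimensions [L^2 M T^-2].

Left side: [L^2 M T^-2]
Right side: [L^2 M T^-2]

Both sides have the same dimensions, so the equation is dimensionally consistent.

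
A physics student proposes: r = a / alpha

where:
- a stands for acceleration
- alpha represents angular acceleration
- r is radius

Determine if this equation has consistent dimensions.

Yes

a (acceleration) has dimensions [L T^-2].
alpha (angular acceleration) has dimensions [T^-2].
r (radius) has dimensions [L].

Left side: [L]
Right side: [L]

Both sides have the same dimensions, so the equation is dimensionally consistent.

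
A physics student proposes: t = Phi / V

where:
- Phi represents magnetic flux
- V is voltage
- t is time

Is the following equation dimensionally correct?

Yes

Phi (magnetic flux) has dimensions [I^-1 L^2 M T^-2].
V (voltage) has dimensions [I^-1 L^2 M T^-3].
t (time) has dimensions [T].

Left side: [T]
Right side: [T]

Both sides have the same dimensions, so the equation is dimensionally consistent.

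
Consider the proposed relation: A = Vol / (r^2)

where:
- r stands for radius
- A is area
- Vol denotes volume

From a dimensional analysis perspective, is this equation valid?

No

r (radius) has dimensions [L].
A (area) has dimensions [L^2].
Vol (volume) has dimensions [L^3].

Left side: [L^2]
Right side: [L]

The two sides have different dimensions, so the equation is NOT dimensionally consistent.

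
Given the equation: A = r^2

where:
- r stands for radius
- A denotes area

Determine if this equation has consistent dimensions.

Yes

r (radius) has dimensions [L].
A (area) has dimensions [L^2].

Left side: [L^2]
Right side: [L^2]

Both sides have the same dimensions, so the equation is dimensionally consistent.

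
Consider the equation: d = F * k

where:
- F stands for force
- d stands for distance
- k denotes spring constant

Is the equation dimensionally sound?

No

F (force) has dimensions [L M T^-2].
d (distance) has dimensions [L].
k (spring constant) has dimensions [M T^-2].

Left side: [L]
Right side: [L M^2 T^-4]

The two sides have different dimensions, so the equation is NOT dimensionally consistent.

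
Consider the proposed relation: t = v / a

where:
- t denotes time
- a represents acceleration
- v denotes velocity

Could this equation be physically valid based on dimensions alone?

Yes

t (time) has dimensions [T].
a (acceleration) has dimensions [L T^-2].
v (velocity) has dimensions [L T^-1].

Left side: [T]
Right side: [T]

Both sides have the same dimensions, so the equation is dimensionally consistent.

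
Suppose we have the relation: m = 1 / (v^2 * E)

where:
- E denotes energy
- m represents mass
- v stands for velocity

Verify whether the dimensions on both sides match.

No

E (energy) has dimensions [L^2 M T^-2].
m (mass) has dimensions [M].
v (velocity) has dimensions [L T^-1].

Left side: [M]
Right side: [L^-4 M^-1 T^4]

The two sides have different dimensions, so the equation is NOT dimensionally consistent.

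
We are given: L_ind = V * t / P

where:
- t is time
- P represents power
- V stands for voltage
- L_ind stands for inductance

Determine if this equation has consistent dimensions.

No

t (time) has dimensions [T].
P (power) has dimensions [L^2 M T^-3].
V (voltage) has dimensions [I^-1 L^2 M T^-3].
L_ind (inductance) has dimensions [I^-2 L^2 M T^-2].

Left side: [I^-2 L^2 M T^-2]
Right side: [I^-1 T]

The two sides have different dimensions, so the equation is NOT dimensionally consistent.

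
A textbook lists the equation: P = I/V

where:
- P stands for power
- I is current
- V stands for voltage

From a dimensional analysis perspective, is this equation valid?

No

P (power) has dimensions [L^2 M T^-3].
I (current) has dimensions [I].
V (voltage) has dimensions [I^-1 L^2 M T^-3].

Left side: [L^2 M T^-3]
Right side: [I^2 L^-2 M^-1 T^3]

The two sides have different dimensions, so the equation is NOT dimensionally consistent.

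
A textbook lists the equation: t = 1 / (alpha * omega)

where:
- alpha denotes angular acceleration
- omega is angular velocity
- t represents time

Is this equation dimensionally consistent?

No

alpha (angular acceleration) has dimensions [T^-2].
omega (angular velocity) has dimensions [T^-1].
t (time) has dimensions [T].

Left side: [T]
Right side: [T^3]

The two sides have different dimensions, so the equation is NOT dimensionally consistent.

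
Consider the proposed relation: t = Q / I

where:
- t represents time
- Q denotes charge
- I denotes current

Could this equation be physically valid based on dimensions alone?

Yes

t (time) has dimensions [T].
Q (charge) has dimensions [I T].
I (current) has dimensions [I].

Left side: [T]
Right side: [T]

Both sides have the same dimensions, so the equation is dimensionally consistent.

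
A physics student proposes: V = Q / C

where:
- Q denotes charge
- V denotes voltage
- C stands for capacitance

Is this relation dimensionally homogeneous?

Yes

Q (charge) has dimensions [I T].
V (voltage) has dimensions [I^-1 L^2 M T^-3].
C (capacitance) has dimensions [I^2 L^-2 M^-1 T^4].

Left side: [I^-1 L^2 M T^-3]
Right side: [I^-1 L^2 M T^-3]

Both sides have the same dimensions, so the equation is dimensionally consistent.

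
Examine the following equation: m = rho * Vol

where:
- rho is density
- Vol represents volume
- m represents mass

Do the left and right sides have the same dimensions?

Yes

rho (density) has dimensions [L^-3 M].
Vol (volume) has dimensions [L^3].
m (mass) has dimensions [M].

Left side: [M]
Right side: [M]

Both sides have the same dimensions, so the equation is dimensionally consistent.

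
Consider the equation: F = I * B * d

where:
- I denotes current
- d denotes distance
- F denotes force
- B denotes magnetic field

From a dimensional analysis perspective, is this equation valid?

Yes

I (current) has dimensions [I].
d (distance) has dimensions [L].
F (force) has dimensions [L M T^-2].
B (magnetic field) has dimensions [I^-1 M T^-2].

Left side: [L M T^-2]
Right side: [L M T^-2]

Both sides have the same dimensions, so the equation is dimensionally consistent.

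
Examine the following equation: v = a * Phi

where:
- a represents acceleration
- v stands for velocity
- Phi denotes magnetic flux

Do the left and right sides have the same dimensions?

No

a (acceleration) has dimensions [L T^-2].
v (velocity) has dimensions [L T^-1].
Phi (magnetic flux) has dimensions [I^-1 L^2 M T^-2].

Left side: [L T^-1]
Right side: [I^-1 L^3 M T^-4]

The two sides have different dimensions, so the equation is NOT dimensionally consistent.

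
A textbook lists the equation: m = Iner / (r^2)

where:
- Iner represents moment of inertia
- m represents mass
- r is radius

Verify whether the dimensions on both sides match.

Yes

Iner (moment of inertia) has dimensions [L^2 M].
m (mass) has dimensions [M].
r (radius) has dimensions [L].

Left side: [M]
Right side: [M]

Both sides have the same dimensions, so the equation is dimensionally consistent.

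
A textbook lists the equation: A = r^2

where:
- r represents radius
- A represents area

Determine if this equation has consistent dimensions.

Yes

r (radius) has dimensions [L].
A (area) has dimensions [L^2].

Left side: [L^2]
Right side: [L^2]

Both sides have the same dimensions, so the equation is dimensionally consistent.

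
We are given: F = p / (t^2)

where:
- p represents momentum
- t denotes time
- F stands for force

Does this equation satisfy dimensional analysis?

No

p (momentum) has dimensions [L M T^-1].
t (time) has dimensions [T].
F (force) has dimensions [L M T^-2].

Left side: [L M T^-2]
Right side: [L M T^-3]

The two sides have different dimensions, so the equation is NOT dimensionally consistent.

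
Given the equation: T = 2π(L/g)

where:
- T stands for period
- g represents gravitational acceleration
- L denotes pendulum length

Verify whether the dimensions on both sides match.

No

T (period) has dimensions [T].
g (gravitational acceleration) has dimensions [L T^-2].
L (pendulum length) has dimensions [L].

Left side: [T]
Right side: [T^2]

The two sides have different dimensions, so the equation is NOT dimensionally consistent.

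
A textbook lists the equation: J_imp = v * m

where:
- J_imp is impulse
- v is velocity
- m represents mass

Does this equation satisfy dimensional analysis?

Yes

J_imp (impulse) has dimensions [L M T^-1].
v (velocity) has dimensions [L T^-1].
m (mass) has dimensions [M].

Left side: [L M T^-1]
Right side: [L M T^-1]

Both sides have the same dimensions, so the equation is dimensionally consistent.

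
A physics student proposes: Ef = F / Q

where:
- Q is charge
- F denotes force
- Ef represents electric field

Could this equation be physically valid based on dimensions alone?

Yes

Q (charge) has dimensions [I T].
F (force) has dimensions [L M T^-2].
Ef (electric field) has dimensions [I^-1 L M T^-3].

Left side: [I^-1 L M T^-3]
Right side: [I^-1 L M T^-3]

Both sides have the same dimensions, so the equation is dimensionally consistent.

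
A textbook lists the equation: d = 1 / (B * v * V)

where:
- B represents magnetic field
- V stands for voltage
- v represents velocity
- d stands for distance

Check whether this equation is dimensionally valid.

No

B (magnetic field) has dimensions [I^-1 M T^-2].
V (voltage) has dimensions [I^-1 L^2 M T^-3].
v (velocity) has dimensions [L T^-1].
d (distance) has dimensions [L].

Left side: [L]
Right side: [I^2 L^-3 M^-2 T^6]

The two sides have different dimensions, so the equation is NOT dimensionally consistent.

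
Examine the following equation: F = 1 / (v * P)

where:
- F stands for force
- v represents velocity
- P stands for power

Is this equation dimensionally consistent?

No

F (force) has dimensions [L M T^-2].
v (velocity) has dimensions [L T^-1].
P (power) has dimensions [L^2 M T^-3].

Left side: [L M T^-2]
Right side: [L^-3 M^-1 T^4]

The two sides have different dimensions, so the equation is NOT dimensionally consistent.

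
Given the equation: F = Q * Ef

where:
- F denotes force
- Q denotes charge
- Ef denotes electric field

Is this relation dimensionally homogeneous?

Yes

F (force) has dimensions [L M T^-2].
Q (charge) has dimensions [I T].
Ef (electric field) has dimensions [I^-1 L M T^-3].

Left side: [L M T^-2]
Right side: [L M T^-2]

Both sides have the same dimensions, so the equation is dimensionally consistent.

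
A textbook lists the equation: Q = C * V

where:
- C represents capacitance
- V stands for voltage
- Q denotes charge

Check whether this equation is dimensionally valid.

Yes

C (capacitance) has dimensions [I^2 L^-2 M^-1 T^4].
V (voltage) has dimensions [I^-1 L^2 M T^-3].
Q (charge) has dimensions [I T].

Left side: [I T]
Right side: [I T]

Both sides have the same dimensions, so the equation is dimensionally consistent.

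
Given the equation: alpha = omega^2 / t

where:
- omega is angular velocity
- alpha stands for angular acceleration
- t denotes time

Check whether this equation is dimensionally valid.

No

omega (angular velocity) has dimensions [T^-1].
alpha (angular acceleration) has dimensions [T^-2].
t (time) has dimensions [T].

Left side: [T^-2]
Right side: [T^-3]

The two sides have different dimensions, so the equation is NOT dimensionally consistent.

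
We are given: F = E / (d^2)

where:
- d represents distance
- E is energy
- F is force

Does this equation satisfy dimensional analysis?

No

d (distance) has dimensions [L].
E (energy) has dimensions [L^2 M T^-2].
F (force) has dimensions [L M T^-2].

Left side: [L M T^-2]
Right side: [M T^-2]

The two sides have different dimensions, so the equation is NOT dimensionally consistent.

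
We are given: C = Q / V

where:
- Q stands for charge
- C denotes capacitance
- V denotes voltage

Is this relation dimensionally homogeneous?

Yes

Q (charge) has dimensions [I T].
C (capacitance) has dimensions [I^2 L^-2 M^-1 T^4].
V (voltage) has dimensions [I^-1 L^2 M T^-3].

Left side: [I^2 L^-2 M^-1 T^4]
Right side: [I^2 L^-2 M^-1 T^4]

Both sides have the same dimensions, so the equation is dimensionally consistent.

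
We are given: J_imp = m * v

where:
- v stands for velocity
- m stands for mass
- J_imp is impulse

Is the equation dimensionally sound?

Yes

v (velocity) has dimensions [L T^-1].
m (mass) has dimensions [M].
J_imp (impulse) has dimensions [L M T^-1].

Left side: [L M T^-1]
Right side: [L M T^-1]

Both sides have the same dimensions, so the equation is dimensionally consistent.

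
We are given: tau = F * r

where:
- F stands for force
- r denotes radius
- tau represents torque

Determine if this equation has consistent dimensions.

Yes

F (force) has dimensions [L M T^-2].
r (radius) has dimensions [L].
tau (torque) has dimensions [L^2 M T^-2].

Left side: [L^2 M T^-2]
Right side: [L^2 M T^-2]

Both sides have the same dimensions, so the equation is dimensionally consistent.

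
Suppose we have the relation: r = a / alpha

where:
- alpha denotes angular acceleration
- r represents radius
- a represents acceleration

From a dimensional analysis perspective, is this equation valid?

Yes

alpha (angular acceleration) has dimensions [T^-2].
r (radius) has dimensions [L].
a (acceleration) has dimensions [L T^-2].

Left side: [L]
Right side: [L]

Both sides have the same dimensions, so the equation is dimensionally consistent.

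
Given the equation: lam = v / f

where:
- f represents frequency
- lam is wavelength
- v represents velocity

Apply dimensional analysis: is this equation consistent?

Yes

f (frequency) has dimensions [T^-1].
lam (wavelength) has dimensions [L].
v (velocity) has dimensions [L T^-1].

Left side: [L]
Right side: [L]

Both sides have the same dimensions, so the equation is dimensionally consistent.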